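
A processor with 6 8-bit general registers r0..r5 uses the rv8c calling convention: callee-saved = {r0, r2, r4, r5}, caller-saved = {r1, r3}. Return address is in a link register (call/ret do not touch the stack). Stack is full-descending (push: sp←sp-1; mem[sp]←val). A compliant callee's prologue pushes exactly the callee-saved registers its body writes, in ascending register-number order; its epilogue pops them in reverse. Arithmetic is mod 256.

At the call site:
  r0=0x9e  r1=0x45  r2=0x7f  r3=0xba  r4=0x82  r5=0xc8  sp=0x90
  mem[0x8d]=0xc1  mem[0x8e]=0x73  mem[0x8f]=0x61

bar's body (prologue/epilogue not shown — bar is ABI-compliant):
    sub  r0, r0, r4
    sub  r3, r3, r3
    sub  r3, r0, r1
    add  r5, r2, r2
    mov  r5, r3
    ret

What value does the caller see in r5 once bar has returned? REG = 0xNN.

prologue: push r0 → mem[0x8f]=0x9e, sp=0x8f
prologue: push r5 → mem[0x8e]=0xc8, sp=0x8e
body[0] sub  r0, r0, r4 → r0=0x1c
body[1] sub  r3, r3, r3 → r3=0x00
body[2] sub  r3, r0, r1 → r3=0xd7
body[3] add  r5, r2, r2 → r5=0xfe
body[4] mov  r5, r3 → r5=0xd7
epilogue: pop r5=0xc8, sp=0x8f
epilogue: pop r0=0x9e, sp=0x90
r5 is callee-saved → restored

REG = 0xc8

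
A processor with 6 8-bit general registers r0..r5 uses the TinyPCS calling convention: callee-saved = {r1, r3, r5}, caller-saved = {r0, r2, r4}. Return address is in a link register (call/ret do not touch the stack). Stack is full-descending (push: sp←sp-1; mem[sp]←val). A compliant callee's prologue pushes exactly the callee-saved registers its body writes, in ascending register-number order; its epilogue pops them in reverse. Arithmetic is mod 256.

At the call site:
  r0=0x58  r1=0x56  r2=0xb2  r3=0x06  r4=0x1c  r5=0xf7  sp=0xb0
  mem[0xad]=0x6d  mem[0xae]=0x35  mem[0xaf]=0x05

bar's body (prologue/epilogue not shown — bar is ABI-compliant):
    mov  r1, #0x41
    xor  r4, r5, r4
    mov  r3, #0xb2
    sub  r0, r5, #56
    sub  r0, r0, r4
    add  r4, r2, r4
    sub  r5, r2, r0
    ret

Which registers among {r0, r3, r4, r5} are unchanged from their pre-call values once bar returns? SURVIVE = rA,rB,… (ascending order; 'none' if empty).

prologue: push r1 -> mem[0xaf]=0x56, sp=0xaf
prologue: push r3 -> mem[0xae]=0x06, sp=0xae
prologue: push r5 -> mem[0xad]=0xf7, sp=0xad
body[0] mov  r1, #0x41 -> r1=0x41
body[1] xor  r4, r5, r4 -> r4=0xeb
body[2] mov  r3, #0xb2 -> r3=0xb2
body[3] sub  r0, r5, #56 -> r0=0xbf
body[4] sub  r0, r0, r4 -> r0=0xd4
body[5] add  r4, r2, r4 -> r4=0x9d
body[6] sub  r5, r2, r0 -> r5=0xde
epilogue: pop r5=0xf7, sp=0xae
epilogue: pop r3=0x06, sp=0xaf
epilogue: pop r1=0x56, sp=0xb0
r0: caller-saved, written=True
r3: callee-saved, written=True
r4: caller-saved, written=True
r5: callee-saved, written=True

SURVIVE = r3,r5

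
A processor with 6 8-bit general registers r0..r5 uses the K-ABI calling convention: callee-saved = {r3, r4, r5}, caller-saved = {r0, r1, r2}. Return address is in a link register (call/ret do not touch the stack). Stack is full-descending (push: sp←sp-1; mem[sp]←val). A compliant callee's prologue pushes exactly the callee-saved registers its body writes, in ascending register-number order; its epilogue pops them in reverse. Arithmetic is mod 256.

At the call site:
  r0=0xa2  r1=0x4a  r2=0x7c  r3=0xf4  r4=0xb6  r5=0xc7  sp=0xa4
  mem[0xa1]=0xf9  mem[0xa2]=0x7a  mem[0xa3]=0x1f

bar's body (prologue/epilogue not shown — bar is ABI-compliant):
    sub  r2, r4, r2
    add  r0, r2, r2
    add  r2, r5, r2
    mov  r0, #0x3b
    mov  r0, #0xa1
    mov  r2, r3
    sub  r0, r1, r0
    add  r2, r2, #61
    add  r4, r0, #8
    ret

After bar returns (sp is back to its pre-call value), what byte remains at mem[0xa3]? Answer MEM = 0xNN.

MEM = 0xb6

prologue: push r4 -> mem[0xa3]=0xb6, sp=0xa3
body[0] sub  r2, r4, r2 -> r2=0x3a
body[1] add  r0, r2, r2 -> r0=0x74
body[2] add  r2, r5, r2 -> r2=0x01
body[3] mov  r0, #0x3b -> r0=0x3b
body[4] mov  r0, #0xa1 -> r0=0xa1
body[5] mov  r2, r3 -> r2=0xf4
body[6] sub  r0, r1, r0 -> r0=0xa9
body[7] add  r2, r2, #61 -> r2=0x31
body[8] add  r4, r0, #8 -> r4=0xb1
epilogue: pop r4=0xb6, sp=0xa4
prologue pushed ['r4'] at ['0xa3']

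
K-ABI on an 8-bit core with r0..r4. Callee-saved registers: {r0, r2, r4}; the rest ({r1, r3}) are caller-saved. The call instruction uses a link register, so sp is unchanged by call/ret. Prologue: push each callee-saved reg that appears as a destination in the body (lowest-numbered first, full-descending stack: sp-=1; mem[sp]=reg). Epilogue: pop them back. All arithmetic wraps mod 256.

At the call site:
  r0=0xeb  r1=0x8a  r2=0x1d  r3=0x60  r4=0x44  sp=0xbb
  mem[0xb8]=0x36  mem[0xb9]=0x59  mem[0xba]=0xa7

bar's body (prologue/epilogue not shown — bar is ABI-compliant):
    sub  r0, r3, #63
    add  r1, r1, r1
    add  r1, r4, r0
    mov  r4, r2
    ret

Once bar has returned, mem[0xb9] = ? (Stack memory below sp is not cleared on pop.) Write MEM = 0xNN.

prologue: push r0 -> mem[0xba]=0xeb, sp=0xba
prologue: push r4 -> mem[0xb9]=0x44, sp=0xb9
body[0] sub  r0, r3, #63 -> r0=0x21
body[1] add  r1, r1, r1 -> r1=0x14
body[2] add  r1, r4, r0 -> r1=0x65
body[3] mov  r4, r2 -> r4=0x1d
epilogue: pop r4=0x44, sp=0xba
epilogue: pop r0=0xeb, sp=0xbb
prologue pushed ['r0', 'r4'] at ['0xba', '0xb9']

MEM = 0x44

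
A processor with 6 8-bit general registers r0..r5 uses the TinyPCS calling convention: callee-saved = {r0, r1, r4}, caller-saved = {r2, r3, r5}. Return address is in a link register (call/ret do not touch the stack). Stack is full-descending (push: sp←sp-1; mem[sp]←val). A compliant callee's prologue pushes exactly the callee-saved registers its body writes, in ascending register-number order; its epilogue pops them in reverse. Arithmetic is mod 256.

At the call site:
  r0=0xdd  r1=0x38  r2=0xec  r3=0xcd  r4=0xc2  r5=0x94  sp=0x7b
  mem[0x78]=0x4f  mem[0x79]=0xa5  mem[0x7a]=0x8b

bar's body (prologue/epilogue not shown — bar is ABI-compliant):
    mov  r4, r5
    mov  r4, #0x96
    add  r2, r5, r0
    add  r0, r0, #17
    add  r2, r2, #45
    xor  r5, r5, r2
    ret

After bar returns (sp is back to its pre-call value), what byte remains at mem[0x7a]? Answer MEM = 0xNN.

prologue: push r0 → mem[0x7a]=0xdd, sp=0x7a
prologue: push r4 → mem[0x79]=0xc2, sp=0x79
body[0] mov  r4, r5 → r4=0x94
body[1] mov  r4, #0x96 → r4=0x96
body[2] add  r2, r5, r0 → r2=0x71
body[3] add  r0, r0, #17 → r0=0xee
body[4] add  r2, r2, #45 → r2=0x9e
body[5] xor  r5, r5, r2 → r5=0x0a
epilogue: pop r4=0xc2, sp=0x7a
epilogue: pop r0=0xdd, sp=0x7b
prologue pushed ['r0', 'r4'] at ['0x7a', '0x79']

MEM = 0xdd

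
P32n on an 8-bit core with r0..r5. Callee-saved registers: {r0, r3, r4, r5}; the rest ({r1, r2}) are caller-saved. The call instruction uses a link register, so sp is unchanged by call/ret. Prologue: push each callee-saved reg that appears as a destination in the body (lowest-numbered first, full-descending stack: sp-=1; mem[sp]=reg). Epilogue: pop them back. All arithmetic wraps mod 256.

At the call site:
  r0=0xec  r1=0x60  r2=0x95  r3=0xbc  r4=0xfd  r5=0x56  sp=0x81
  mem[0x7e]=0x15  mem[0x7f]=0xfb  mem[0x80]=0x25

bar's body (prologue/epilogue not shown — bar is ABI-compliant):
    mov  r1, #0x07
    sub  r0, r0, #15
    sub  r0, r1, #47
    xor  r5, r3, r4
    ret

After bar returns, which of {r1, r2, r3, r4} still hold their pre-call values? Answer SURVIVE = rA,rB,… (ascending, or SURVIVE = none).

prologue: push r0 -> mem[0x80]=0xec, sp=0x80
prologue: push r5 -> mem[0x7f]=0x56, sp=0x7f
body[0] mov  r1, #0x07 -> r1=0x07
body[1] sub  r0, r0, #15 -> r0=0xdd
body[2] sub  r0, r1, #47 -> r0=0xd8
body[3] xor  r5, r3, r4 -> r5=0x41
epilogue: pop r5=0x56, sp=0x80
epilogue: pop r0=0xec, sp=0x81
r1: caller-saved, written=True
r2: caller-saved, written=False
r3: callee-saved, written=False
r4: callee-saved, written=False

SURVIVE = r2,r3,r4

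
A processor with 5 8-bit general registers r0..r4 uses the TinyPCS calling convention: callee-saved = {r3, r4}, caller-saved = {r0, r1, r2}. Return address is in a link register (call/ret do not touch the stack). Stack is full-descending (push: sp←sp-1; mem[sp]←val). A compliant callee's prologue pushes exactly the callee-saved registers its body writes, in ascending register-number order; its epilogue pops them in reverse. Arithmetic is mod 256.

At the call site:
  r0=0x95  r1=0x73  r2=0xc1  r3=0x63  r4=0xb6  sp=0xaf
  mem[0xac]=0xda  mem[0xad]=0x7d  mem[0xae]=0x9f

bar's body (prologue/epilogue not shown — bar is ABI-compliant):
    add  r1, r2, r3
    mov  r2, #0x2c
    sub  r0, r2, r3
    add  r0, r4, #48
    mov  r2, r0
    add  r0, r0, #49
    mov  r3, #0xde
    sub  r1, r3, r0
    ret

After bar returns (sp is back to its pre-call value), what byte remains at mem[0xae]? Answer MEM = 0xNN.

MEM = 0x63

prologue: push r3 → mem[0xae]=0x63, sp=0xae
body[0] add  r1, r2, r3 → r1=0x24
body[1] mov  r2, #0x2c → r2=0x2c
body[2] sub  r0, r2, r3 → r0=0xc9
body[3] add  r0, r4, #48 → r0=0xe6
body[4] mov  r2, r0 → r2=0xe6
body[5] add  r0, r0, #49 → r0=0x17
body[6] mov  r3, #0xde → r3=0xde
body[7] sub  r1, r3, r0 → r1=0xc7
epilogue: pop r3=0x63, sp=0xaf
prologue pushed ['r3'] at ['0xae']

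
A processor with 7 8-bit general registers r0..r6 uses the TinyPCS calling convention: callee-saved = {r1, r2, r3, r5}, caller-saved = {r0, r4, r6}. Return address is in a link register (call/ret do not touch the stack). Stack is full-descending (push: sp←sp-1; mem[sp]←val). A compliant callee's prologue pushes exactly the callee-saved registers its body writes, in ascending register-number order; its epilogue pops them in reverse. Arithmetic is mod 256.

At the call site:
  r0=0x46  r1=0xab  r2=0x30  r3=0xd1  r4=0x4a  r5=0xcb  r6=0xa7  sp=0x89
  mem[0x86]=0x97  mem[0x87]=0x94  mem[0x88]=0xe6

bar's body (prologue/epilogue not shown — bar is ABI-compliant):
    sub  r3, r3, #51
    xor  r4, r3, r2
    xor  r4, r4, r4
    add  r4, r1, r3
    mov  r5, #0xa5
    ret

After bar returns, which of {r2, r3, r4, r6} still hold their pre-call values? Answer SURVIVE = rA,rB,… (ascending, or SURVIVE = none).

SURVIVE = r2,r3,r6

prologue: push r3 → mem[0x88]=0xd1, sp=0x88
prologue: push r5 → mem[0x87]=0xcb, sp=0x87
body[0] sub  r3, r3, #51 → r3=0x9e
body[1] xor  r4, r3, r2 → r4=0xae
body[2] xor  r4, r4, r4 → r4=0x00
body[3] add  r4, r1, r3 → r4=0x49
body[4] mov  r5, #0xa5 → r5=0xa5
epilogue: pop r5=0xcb, sp=0x88
epilogue: pop r3=0xd1, sp=0x89
r2: callee-saved, written=False
r3: callee-saved, written=True
r4: caller-saved, written=True
r6: caller-saved, written=False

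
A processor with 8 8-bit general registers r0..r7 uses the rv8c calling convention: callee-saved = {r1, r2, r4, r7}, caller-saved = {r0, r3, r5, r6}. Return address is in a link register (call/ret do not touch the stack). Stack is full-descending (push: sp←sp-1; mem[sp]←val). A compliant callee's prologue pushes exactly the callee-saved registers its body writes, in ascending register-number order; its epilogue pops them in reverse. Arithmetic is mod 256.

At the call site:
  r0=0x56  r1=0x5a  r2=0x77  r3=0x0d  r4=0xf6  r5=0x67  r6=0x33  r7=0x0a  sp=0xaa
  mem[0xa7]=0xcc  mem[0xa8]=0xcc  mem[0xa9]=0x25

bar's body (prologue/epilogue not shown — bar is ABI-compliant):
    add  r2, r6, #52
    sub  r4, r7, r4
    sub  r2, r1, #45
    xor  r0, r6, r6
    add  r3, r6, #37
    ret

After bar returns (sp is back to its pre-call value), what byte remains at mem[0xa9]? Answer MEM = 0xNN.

prologue: push r2 -> mem[0xa9]=0x77, sp=0xa9
prologue: push r4 -> mem[0xa8]=0xf6, sp=0xa8
body[0] add  r2, r6, #52 -> r2=0x67
body[1] sub  r4, r7, r4 -> r4=0x14
body[2] sub  r2, r1, #45 -> r2=0x2d
body[3] xor  r0, r6, r6 -> r0=0x00
body[4] add  r3, r6, #37 -> r3=0x58
epilogue: pop r4=0xf6, sp=0xa9
epilogue: pop r2=0x77, sp=0xaa
prologue pushed ['r2', 'r4'] at ['0xa9', '0xa8']

MEM = 0x77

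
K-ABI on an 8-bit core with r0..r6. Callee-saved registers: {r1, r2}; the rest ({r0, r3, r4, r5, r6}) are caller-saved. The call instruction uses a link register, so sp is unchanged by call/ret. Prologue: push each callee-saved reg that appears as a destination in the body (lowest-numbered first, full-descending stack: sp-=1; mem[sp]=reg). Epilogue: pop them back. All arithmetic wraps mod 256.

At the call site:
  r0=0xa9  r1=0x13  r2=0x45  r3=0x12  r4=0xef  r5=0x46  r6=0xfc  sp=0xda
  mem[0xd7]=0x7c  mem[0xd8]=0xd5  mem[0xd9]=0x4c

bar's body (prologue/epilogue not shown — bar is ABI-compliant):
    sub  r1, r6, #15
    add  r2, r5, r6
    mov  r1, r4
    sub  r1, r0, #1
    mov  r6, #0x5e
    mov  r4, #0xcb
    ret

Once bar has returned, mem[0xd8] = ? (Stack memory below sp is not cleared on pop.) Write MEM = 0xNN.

prologue: push r1 -> mem[0xd9]=0x13, sp=0xd9
prologue: push r2 -> mem[0xd8]=0x45, sp=0xd8
body[0] sub  r1, r6, #15 -> r1=0xed
body[1] add  r2, r5, r6 -> r2=0x42
body[2] mov  r1, r4 -> r1=0xef
body[3] sub  r1, r0, #1 -> r1=0xa8
body[4] mov  r6, #0x5e -> r6=0x5e
body[5] mov  r4, #0xcb -> r4=0xcb
epilogue: pop r2=0x45, sp=0xd9
epilogue: pop r1=0x13, sp=0xda
prologue pushed ['r1', 'r2'] at ['0xd9', '0xd8']

MEM = 0x45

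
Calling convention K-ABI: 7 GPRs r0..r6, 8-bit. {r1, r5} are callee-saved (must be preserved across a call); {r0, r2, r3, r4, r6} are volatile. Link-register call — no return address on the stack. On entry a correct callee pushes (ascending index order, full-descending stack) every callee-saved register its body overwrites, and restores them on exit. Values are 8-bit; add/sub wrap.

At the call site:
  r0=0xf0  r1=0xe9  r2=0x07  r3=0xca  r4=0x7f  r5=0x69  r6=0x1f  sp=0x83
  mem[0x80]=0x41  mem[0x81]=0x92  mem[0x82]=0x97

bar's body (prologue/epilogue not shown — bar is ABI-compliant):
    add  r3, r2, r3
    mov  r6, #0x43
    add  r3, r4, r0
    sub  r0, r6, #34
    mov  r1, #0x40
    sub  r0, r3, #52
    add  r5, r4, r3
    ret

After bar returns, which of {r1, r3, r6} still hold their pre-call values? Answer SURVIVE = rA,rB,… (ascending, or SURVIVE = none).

prologue: push r1 → mem[0x82]=0xe9, sp=0x82
prologue: push r5 → mem[0x81]=0x69, sp=0x81
body[0] add  r3, r2, r3 → r3=0xd1
body[1] mov  r6, #0x43 → r6=0x43
body[2] add  r3, r4, r0 → r3=0x6f
body[3] sub  r0, r6, #34 → r0=0x21
body[4] mov  r1, #0x40 → r1=0x40
body[5] sub  r0, r3, #52 → r0=0x3b
body[6] add  r5, r4, r3 → r5=0xee
epilogue: pop r5=0x69, sp=0x82
epilogue: pop r1=0xe9, sp=0x83
r1: callee-saved, written=True
r3: caller-saved, written=True
r6: caller-saved, written=True

SURVIVE = r1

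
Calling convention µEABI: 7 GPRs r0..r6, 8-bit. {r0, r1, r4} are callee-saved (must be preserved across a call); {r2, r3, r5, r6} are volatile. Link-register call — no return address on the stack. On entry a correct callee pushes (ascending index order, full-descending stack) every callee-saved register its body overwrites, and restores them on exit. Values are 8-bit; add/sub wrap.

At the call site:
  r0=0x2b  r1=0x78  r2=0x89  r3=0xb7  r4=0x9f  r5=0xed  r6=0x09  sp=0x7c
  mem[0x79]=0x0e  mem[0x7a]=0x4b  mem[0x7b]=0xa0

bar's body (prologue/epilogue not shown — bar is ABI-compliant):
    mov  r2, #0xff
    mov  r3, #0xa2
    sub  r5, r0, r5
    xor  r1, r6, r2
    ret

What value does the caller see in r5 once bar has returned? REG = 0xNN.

prologue: push r1 -> mem[0x7b]=0x78, sp=0x7b
body[0] mov  r2, #0xff -> r2=0xff
body[1] mov  r3, #0xa2 -> r3=0xa2
body[2] sub  r5, r0, r5 -> r5=0x3e
body[3] xor  r1, r6, r2 -> r1=0xf6
epilogue: pop r1=0x78, sp=0x7c
r5 is caller-saved -> body value

REG = 0x3e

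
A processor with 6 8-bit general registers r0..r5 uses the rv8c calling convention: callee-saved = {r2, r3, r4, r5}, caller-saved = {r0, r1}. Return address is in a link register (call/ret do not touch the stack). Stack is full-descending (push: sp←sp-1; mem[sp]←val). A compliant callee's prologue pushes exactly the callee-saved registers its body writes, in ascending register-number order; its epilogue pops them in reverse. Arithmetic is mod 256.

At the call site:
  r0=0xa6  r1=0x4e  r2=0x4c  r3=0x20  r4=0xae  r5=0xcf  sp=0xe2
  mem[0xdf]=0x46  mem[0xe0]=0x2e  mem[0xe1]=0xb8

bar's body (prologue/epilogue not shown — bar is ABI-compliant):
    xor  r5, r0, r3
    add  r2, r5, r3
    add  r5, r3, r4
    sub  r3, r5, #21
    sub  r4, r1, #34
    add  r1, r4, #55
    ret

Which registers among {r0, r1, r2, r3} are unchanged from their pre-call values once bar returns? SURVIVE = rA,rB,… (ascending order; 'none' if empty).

SURVIVE = r0,r2,r3

prologue: push r2 -> mem[0xe1]=0x4c, sp=0xe1
prologue: push r3 -> mem[0xe0]=0x20, sp=0xe0
prologue: push r4 -> mem[0xdf]=0xae, sp=0xdf
prologue: push r5 -> mem[0xde]=0xcf, sp=0xde
body[0] xor  r5, r0, r3 -> r5=0x86
body[1] add  r2, r5, r3 -> r2=0xa6
body[2] add  r5, r3, r4 -> r5=0xce
body[3] sub  r3, r5, #21 -> r3=0xb9
body[4] sub  r4, r1, #34 -> r4=0x2c
body[5] add  r1, r4, #55 -> r1=0x63
epilogue: pop r5=0xcf, sp=0xdf
epilogue: pop r4=0xae, sp=0xe0
epilogue: pop r3=0x20, sp=0xe1
epilogue: pop r2=0x4c, sp=0xe2
r0: caller-saved, written=False
r1: caller-saved, written=True
r2: callee-saved, written=True
r3: callee-saved, written=True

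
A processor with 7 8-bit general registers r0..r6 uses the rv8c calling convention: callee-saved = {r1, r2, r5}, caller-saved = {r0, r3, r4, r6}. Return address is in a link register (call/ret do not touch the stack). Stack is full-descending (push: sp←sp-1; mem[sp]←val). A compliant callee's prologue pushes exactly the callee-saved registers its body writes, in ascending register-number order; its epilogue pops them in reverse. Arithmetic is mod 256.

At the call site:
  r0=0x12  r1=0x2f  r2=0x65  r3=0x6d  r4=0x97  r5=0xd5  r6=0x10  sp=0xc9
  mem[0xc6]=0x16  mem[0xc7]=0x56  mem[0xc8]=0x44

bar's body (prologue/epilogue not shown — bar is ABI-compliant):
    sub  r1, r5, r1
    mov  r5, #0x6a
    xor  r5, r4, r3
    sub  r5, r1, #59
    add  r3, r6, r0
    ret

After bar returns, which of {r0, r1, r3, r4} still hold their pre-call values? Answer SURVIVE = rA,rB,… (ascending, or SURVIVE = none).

prologue: push r1 → mem[0xc8]=0x2f, sp=0xc8
prologue: push r5 → mem[0xc7]=0xd5, sp=0xc7
body[0] sub  r1, r5, r1 → r1=0xa6
body[1] mov  r5, #0x6a → r5=0x6a
body[2] xor  r5, r4, r3 → r5=0xfa
body[3] sub  r5, r1, #59 → r5=0x6b
body[4] add  r3, r6, r0 → r3=0x22
epilogue: pop r5=0xd5, sp=0xc8
epilogue: pop r1=0x2f, sp=0xc9
r0: caller-saved, written=False
r1: callee-saved, written=True
r3: caller-saved, written=True
r4: caller-saved, written=False

SURVIVE = r0,r1,r4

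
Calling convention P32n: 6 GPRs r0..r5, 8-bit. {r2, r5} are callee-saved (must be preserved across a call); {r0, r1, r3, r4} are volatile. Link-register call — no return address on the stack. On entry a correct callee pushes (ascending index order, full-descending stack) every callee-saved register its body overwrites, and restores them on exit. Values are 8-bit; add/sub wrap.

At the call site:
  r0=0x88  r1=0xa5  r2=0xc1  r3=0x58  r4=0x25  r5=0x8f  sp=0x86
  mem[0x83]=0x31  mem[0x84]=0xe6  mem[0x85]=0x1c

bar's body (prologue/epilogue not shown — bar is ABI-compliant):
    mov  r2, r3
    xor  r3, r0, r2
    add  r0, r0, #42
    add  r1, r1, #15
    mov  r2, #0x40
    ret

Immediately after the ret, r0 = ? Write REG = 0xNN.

REG = 0xb2

prologue: push r2 -> mem[0x85]=0xc1, sp=0x85
body[0] mov  r2, r3 -> r2=0x58
body[1] xor  r3, r0, r2 -> r3=0xd0
body[2] add  r0, r0, #42 -> r0=0xb2
body[3] add  r1, r1, #15 -> r1=0xb4
body[4] mov  r2, #0x40 -> r2=0x40
epilogue: pop r2=0xc1, sp=0x86
r0 is caller-saved -> body value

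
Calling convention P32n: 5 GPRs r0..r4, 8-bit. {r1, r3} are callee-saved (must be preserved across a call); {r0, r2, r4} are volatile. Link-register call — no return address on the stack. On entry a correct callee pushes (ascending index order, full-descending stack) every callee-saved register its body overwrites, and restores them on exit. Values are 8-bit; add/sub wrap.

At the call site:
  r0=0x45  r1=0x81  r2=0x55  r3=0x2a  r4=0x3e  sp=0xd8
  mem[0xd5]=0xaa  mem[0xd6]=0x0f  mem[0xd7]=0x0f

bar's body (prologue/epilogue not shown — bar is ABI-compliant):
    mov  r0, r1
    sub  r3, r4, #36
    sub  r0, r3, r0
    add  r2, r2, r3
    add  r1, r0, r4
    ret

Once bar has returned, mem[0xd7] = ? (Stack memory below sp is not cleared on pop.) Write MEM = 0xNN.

MEM = 0x81

prologue: push r1 -> mem[0xd7]=0x81, sp=0xd7
prologue: push r3 -> mem[0xd6]=0x2a, sp=0xd6
body[0] mov  r0, r1 -> r0=0x81
body[1] sub  r3, r4, #36 -> r3=0x1a
body[2] sub  r0, r3, r0 -> r0=0x99
body[3] add  r2, r2, r3 -> r2=0x6f
body[4] add  r1, r0, r4 -> r1=0xd7
epilogue: pop r3=0x2a, sp=0xd7
epilogue: pop r1=0x81, sp=0xd8
prologue pushed ['r1', 'r3'] at ['0xd7', '0xd6']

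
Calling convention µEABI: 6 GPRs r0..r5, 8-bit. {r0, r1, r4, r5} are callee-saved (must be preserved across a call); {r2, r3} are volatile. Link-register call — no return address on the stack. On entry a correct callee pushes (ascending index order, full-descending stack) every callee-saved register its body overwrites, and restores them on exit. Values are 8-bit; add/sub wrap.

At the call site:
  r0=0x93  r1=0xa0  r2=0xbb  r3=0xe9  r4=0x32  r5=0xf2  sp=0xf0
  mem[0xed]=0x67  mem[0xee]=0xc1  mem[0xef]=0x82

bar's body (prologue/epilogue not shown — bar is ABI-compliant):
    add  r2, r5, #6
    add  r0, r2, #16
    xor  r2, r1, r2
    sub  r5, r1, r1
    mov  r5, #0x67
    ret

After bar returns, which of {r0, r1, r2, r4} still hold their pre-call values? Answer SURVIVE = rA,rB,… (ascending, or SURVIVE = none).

SURVIVE = r0,r1,r4

prologue: push r0 → mem[0xef]=0x93, sp=0xef
prologue: push r5 → mem[0xee]=0xf2, sp=0xee
body[0] add  r2, r5, #6 → r2=0xf8
body[1] add  r0, r2, #16 → r0=0x08
body[2] xor  r2, r1, r2 → r2=0x58
body[3] sub  r5, r1, r1 → r5=0x00
body[4] mov  r5, #0x67 → r5=0x67
epilogue: pop r5=0xf2, sp=0xef
epilogue: pop r0=0x93, sp=0xf0
r0: callee-saved, written=True
r1: callee-saved, written=False
r2: caller-saved, written=True
r4: callee-saved, written=False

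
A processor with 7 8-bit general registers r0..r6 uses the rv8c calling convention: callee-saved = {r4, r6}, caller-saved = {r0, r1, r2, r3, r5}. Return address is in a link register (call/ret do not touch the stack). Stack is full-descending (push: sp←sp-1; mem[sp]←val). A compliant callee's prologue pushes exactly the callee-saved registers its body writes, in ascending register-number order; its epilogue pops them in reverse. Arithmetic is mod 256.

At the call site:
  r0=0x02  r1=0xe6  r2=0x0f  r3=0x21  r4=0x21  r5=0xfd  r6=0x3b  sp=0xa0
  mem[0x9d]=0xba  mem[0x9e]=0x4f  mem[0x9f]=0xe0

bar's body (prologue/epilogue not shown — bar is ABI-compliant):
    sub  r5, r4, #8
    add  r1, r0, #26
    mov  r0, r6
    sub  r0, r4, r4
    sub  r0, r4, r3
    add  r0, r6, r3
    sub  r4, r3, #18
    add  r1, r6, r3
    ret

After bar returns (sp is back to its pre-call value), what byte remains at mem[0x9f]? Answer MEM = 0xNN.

MEM = 0x21

prologue: push r4 -> mem[0x9f]=0x21, sp=0x9f
body[0] sub  r5, r4, #8 -> r5=0x19
body[1] add  r1, r0, #26 -> r1=0x1c
body[2] mov  r0, r6 -> r0=0x3b
body[3] sub  r0, r4, r4 -> r0=0x00
body[4] sub  r0, r4, r3 -> r0=0x00
body[5] add  r0, r6, r3 -> r0=0x5c
body[6] sub  r4, r3, #18 -> r4=0x0f
body[7] add  r1, r6, r3 -> r1=0x5c
epilogue: pop r4=0x21, sp=0xa0
prologue pushed ['r4'] at ['0x9f']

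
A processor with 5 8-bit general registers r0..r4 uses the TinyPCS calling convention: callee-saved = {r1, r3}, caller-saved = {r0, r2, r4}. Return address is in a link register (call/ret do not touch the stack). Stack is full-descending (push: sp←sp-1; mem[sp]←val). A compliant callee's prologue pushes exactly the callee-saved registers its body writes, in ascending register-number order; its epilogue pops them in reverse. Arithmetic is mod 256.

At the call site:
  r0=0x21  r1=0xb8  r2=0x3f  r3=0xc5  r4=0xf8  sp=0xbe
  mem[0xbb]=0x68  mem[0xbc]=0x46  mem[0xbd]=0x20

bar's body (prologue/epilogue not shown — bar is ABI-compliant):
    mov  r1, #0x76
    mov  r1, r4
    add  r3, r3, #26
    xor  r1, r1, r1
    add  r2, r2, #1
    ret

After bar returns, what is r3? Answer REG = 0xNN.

REG = 0xc5

prologue: push r1 -> mem[0xbd]=0xb8, sp=0xbd
prologue: push r3 -> mem[0xbc]=0xc5, sp=0xbc
body[0] mov  r1, #0x76 -> r1=0x76
body[1] mov  r1, r4 -> r1=0xf8
body[2] add  r3, r3, #26 -> r3=0xdf
body[3] xor  r1, r1, r1 -> r1=0x00
body[4] add  r2, r2, #1 -> r2=0x40
epilogue: pop r3=0xc5, sp=0xbd
epilogue: pop r1=0xb8, sp=0xbe
r3 is callee-saved -> restored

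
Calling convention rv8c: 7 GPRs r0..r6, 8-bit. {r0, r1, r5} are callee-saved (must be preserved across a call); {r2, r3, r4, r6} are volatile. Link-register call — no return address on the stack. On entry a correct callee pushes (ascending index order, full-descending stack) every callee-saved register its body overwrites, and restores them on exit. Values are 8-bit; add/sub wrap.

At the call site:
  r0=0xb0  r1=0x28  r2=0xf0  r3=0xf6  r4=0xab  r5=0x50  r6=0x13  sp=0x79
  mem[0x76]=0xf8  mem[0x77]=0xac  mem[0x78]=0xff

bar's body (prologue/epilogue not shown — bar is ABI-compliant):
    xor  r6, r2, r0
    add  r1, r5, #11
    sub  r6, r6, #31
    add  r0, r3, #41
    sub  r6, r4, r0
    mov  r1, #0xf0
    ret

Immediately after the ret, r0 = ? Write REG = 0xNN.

prologue: push r0 → mem[0x78]=0xb0, sp=0x78
prologue: push r1 → mem[0x77]=0x28, sp=0x77
body[0] xor  r6, r2, r0 → r6=0x40
body[1] add  r1, r5, #11 → r1=0x5b
body[2] sub  r6, r6, #31 → r6=0x21
body[3] add  r0, r3, #41 → r0=0x1f
body[4] sub  r6, r4, r0 → r6=0x8c
body[5] mov  r1, #0xf0 → r1=0xf0
epilogue: pop r1=0x28, sp=0x78
epilogue: pop r0=0xb0, sp=0x79
r0 is callee-saved → restored

REG = 0xb0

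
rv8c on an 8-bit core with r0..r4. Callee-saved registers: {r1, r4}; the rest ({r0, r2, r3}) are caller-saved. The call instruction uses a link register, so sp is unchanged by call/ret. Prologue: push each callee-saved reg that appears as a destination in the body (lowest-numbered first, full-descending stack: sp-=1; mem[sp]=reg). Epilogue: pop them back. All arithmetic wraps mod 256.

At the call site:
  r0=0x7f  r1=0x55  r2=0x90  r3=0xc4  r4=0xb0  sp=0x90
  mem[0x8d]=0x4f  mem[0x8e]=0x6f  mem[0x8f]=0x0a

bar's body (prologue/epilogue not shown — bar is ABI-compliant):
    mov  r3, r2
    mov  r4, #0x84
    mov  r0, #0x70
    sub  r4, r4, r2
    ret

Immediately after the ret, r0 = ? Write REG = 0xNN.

REG = 0x70

prologue: push r4 -> mem[0x8f]=0xb0, sp=0x8f
body[0] mov  r3, r2 -> r3=0x90
body[1] mov  r4, #0x84 -> r4=0x84
body[2] mov  r0, #0x70 -> r0=0x70
body[3] sub  r4, r4, r2 -> r4=0xf4
epilogue: pop r4=0xb0, sp=0x90
r0 is caller-saved -> body value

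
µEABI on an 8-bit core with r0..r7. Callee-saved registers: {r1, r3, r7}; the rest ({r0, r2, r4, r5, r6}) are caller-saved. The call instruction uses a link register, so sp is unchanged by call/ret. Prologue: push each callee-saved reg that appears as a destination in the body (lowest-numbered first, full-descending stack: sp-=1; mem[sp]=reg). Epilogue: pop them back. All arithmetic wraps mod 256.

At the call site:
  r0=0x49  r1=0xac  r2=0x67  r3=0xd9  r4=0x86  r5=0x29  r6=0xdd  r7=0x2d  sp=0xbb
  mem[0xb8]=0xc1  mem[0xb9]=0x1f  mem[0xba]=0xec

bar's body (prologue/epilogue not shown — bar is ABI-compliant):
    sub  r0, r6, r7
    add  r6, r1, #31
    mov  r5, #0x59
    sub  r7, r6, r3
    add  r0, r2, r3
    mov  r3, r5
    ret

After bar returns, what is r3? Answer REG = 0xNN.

prologue: push r3 -> mem[0xba]=0xd9, sp=0xba
prologue: push r7 -> mem[0xb9]=0x2d, sp=0xb9
body[0] sub  r0, r6, r7 -> r0=0xb0
body[1] add  r6, r1, #31 -> r6=0xcb
body[2] mov  r5, #0x59 -> r5=0x59
body[3] sub  r7, r6, r3 -> r7=0xf2
body[4] add  r0, r2, r3 -> r0=0x40
body[5] mov  r3, r5 -> r3=0x59
epilogue: pop r7=0x2d, sp=0xba
epilogue: pop r3=0xd9, sp=0xbb
r3 is callee-saved -> restored

REG = 0xd9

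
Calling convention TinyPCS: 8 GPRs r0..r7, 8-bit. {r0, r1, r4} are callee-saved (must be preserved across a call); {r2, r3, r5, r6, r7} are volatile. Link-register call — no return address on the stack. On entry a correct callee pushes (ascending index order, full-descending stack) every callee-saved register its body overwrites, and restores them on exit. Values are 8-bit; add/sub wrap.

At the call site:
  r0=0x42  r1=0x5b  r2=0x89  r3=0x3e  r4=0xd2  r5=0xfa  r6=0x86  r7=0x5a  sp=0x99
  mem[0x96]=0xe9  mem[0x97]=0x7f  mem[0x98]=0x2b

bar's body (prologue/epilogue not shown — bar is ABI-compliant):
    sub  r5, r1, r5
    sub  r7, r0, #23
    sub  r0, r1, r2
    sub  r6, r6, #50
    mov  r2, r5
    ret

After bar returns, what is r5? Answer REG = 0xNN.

REG = 0x61

prologue: push r0 -> mem[0x98]=0x42, sp=0x98
body[0] sub  r5, r1, r5 -> r5=0x61
body[1] sub  r7, r0, #23 -> r7=0x2b
body[2] sub  r0, r1, r2 -> r0=0xd2
body[3] sub  r6, r6, #50 -> r6=0x54
body[4] mov  r2, r5 -> r2=0x61
epilogue: pop r0=0x42, sp=0x99
r5 is caller-saved -> body value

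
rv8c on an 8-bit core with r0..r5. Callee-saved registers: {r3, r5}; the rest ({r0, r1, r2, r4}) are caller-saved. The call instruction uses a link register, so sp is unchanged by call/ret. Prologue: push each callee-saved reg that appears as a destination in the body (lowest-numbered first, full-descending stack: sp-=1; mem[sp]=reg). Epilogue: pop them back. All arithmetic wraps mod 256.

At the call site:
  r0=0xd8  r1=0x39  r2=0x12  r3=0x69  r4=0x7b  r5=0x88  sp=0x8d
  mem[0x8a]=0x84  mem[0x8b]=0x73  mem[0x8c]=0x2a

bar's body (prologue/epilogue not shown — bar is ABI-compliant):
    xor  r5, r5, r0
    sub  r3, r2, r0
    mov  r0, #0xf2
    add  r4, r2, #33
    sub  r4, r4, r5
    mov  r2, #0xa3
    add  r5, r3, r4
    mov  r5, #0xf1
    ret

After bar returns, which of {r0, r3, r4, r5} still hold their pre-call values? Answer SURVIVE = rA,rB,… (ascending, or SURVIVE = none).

prologue: push r3 → mem[0x8c]=0x69, sp=0x8c
prologue: push r5 → mem[0x8b]=0x88, sp=0x8b
body[0] xor  r5, r5, r0 → r5=0x50
body[1] sub  r3, r2, r0 → r3=0x3a
body[2] mov  r0, #0xf2 → r0=0xf2
body[3] add  r4, r2, #33 → r4=0x33
body[4] sub  r4, r4, r5 → r4=0xe3
body[5] mov  r2, #0xa3 → r2=0xa3
body[6] add  r5, r3, r4 → r5=0x1d
body[7] mov  r5, #0xf1 → r5=0xf1
epilogue: pop r5=0x88, sp=0x8c
epilogue: pop r3=0x69, sp=0x8d
r0: caller-saved, written=True
r3: callee-saved, written=True
r4: caller-saved, written=True
r5: callee-saved, written=True

SURVIVE = r3,r5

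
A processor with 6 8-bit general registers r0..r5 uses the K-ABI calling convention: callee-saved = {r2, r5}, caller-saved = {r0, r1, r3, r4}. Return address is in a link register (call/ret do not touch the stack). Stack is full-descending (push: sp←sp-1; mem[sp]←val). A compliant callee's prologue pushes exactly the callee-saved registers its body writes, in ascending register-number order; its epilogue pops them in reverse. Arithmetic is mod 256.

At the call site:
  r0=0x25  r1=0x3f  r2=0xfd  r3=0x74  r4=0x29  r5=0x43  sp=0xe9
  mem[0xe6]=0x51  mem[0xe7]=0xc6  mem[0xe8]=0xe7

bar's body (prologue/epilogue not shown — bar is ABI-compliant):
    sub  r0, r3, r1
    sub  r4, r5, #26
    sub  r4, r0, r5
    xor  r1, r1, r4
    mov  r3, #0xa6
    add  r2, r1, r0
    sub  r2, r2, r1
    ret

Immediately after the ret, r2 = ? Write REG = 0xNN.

REG = 0xfd

prologue: push r2 -> mem[0xe8]=0xfd, sp=0xe8
body[0] sub  r0, r3, r1 -> r0=0x35
body[1] sub  r4, r5, #26 -> r4=0x29
body[2] sub  r4, r0, r5 -> r4=0xf2
body[3] xor  r1, r1, r4 -> r1=0xcd
body[4] mov  r3, #0xa6 -> r3=0xa6
body[5] add  r2, r1, r0 -> r2=0x02
body[6] sub  r2, r2, r1 -> r2=0x35
epilogue: pop r2=0xfd, sp=0xe9
r2 is callee-saved -> restored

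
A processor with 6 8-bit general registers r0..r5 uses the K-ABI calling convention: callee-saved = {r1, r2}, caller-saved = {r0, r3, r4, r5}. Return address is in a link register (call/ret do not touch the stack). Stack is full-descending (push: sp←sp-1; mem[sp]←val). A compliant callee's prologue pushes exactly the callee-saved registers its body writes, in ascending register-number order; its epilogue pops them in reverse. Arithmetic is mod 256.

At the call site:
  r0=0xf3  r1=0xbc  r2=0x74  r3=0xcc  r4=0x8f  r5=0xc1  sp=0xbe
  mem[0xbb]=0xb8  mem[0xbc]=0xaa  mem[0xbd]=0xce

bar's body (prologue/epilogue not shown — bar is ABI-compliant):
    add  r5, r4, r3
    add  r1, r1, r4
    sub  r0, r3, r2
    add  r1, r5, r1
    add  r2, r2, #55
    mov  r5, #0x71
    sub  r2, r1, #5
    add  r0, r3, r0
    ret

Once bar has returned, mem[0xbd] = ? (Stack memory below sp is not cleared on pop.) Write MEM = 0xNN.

prologue: push r1 -> mem[0xbd]=0xbc, sp=0xbd
prologue: push r2 -> mem[0xbc]=0x74, sp=0xbc
body[0] add  r5, r4, r3 -> r5=0x5b
body[1] add  r1, r1, r4 -> r1=0x4b
body[2] sub  r0, r3, r2 -> r0=0x58
body[3] add  r1, r5, r1 -> r1=0xa6
body[4] add  r2, r2, #55 -> r2=0xab
body[5] mov  r5, #0x71 -> r5=0x71
body[6] sub  r2, r1, #5 -> r2=0xa1
body[7] add  r0, r3, r0 -> r0=0x24
epilogue: pop r2=0x74, sp=0xbd
epilogue: pop r1=0xbc, sp=0xbe
prologue pushed ['r1', 'r2'] at ['0xbd', '0xbc']

MEM = 0xbc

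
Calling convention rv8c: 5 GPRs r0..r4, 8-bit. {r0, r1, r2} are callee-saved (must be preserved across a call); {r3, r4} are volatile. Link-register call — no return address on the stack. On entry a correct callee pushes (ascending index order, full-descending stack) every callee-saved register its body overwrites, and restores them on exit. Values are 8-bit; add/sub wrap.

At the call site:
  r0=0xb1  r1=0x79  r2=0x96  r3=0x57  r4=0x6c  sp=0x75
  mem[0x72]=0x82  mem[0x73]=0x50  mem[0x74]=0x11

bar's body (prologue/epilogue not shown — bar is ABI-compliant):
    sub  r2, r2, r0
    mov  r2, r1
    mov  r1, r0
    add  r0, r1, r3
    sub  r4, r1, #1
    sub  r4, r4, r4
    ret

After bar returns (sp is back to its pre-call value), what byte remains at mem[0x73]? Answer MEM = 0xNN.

prologue: push r0 → mem[0x74]=0xb1, sp=0x74
prologue: push r1 → mem[0x73]=0x79, sp=0x73
prologue: push r2 → mem[0x72]=0x96, sp=0x72
body[0] sub  r2, r2, r0 → r2=0xe5
body[1] mov  r2, r1 → r2=0x79
body[2] mov  r1, r0 → r1=0xb1
body[3] add  r0, r1, r3 → r0=0x08
body[4] sub  r4, r1, #1 → r4=0xb0
body[5] sub  r4, r4, r4 → r4=0x00
epilogue: pop r2=0x96, sp=0x73
epilogue: pop r1=0x79, sp=0x74
epilogue: pop r0=0xb1, sp=0x75
prologue pushed ['r0', 'r1', 'r2'] at ['0x74', '0x73', '0x72']

MEM = 0x79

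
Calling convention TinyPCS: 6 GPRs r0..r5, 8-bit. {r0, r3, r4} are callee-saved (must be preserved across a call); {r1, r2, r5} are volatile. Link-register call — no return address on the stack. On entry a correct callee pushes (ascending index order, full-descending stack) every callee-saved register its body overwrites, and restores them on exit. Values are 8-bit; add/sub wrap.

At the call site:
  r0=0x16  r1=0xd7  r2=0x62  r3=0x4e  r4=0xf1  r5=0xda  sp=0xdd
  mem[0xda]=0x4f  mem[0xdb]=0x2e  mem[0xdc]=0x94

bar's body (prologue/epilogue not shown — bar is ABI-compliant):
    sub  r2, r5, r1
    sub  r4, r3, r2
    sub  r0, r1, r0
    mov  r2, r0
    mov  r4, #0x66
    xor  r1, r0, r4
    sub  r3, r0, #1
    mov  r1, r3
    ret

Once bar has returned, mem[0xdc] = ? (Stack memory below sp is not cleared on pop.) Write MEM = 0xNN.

prologue: push r0 → mem[0xdc]=0x16, sp=0xdc
prologue: push r3 → mem[0xdb]=0x4e, sp=0xdb
prologue: push r4 → mem[0xda]=0xf1, sp=0xda
body[0] sub  r2, r5, r1 → r2=0x03
body[1] sub  r4, r3, r2 → r4=0x4b
body[2] sub  r0, r1, r0 → r0=0xc1
body[3] mov  r2, r0 → r2=0xc1
body[4] mov  r4, #0x66 → r4=0x66
body[5] xor  r1, r0, r4 → r1=0xa7
body[6] sub  r3, r0, #1 → r3=0xc0
body[7] mov  r1, r3 → r1=0xc0
epilogue: pop r4=0xf1, sp=0xdb
epilogue: pop r3=0x4e, sp=0xdc
epilogue: pop r0=0x16, sp=0xdd
prologue pushed ['r0', 'r3', 'r4'] at ['0xdc', '0xdb', '0xda']

MEM = 0x16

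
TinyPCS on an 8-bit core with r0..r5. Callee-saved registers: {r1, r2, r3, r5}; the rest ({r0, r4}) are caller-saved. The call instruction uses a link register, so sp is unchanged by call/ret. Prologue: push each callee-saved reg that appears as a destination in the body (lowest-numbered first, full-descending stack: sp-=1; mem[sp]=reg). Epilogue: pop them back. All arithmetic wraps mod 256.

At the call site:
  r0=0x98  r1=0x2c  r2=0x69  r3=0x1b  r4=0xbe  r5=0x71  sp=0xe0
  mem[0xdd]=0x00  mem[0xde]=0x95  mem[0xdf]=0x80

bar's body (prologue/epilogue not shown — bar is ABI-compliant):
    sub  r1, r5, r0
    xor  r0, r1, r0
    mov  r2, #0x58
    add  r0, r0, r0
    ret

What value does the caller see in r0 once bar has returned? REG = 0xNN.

REG = 0x82

prologue: push r1 -> mem[0xdf]=0x2c, sp=0xdf
prologue: push r2 -> mem[0xde]=0x69, sp=0xde
body[0] sub  r1, r5, r0 -> r1=0xd9
body[1] xor  r0, r1, r0 -> r0=0x41
body[2] mov  r2, #0x58 -> r2=0x58
body[3] add  r0, r0, r0 -> r0=0x82
epilogue: pop r2=0x69, sp=0xdf
epilogue: pop r1=0x2c, sp=0xe0
r0 is caller-saved -> body value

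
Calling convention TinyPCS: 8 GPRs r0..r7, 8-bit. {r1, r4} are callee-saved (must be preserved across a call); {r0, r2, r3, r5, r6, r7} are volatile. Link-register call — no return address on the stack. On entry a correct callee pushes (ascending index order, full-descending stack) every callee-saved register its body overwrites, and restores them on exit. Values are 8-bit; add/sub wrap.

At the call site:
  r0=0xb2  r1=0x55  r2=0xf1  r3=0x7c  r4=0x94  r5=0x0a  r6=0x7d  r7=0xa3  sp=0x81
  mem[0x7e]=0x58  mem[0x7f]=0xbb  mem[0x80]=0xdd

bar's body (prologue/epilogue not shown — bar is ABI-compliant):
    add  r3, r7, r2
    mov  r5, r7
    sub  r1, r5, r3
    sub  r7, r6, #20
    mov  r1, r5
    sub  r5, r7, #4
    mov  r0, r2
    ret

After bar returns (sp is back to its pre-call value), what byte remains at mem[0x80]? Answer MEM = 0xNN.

prologue: push r1 → mem[0x80]=0x55, sp=0x80
body[0] add  r3, r7, r2 → r3=0x94
body[1] mov  r5, r7 → r5=0xa3
body[2] sub  r1, r5, r3 → r1=0x0f
body[3] sub  r7, r6, #20 → r7=0x69
body[4] mov  r1, r5 → r1=0xa3
body[5] sub  r5, r7, #4 → r5=0x65
body[6] mov  r0, r2 → r0=0xf1
epilogue: pop r1=0x55, sp=0x81
prologue pushed ['r1'] at ['0x80']

MEM = 0x55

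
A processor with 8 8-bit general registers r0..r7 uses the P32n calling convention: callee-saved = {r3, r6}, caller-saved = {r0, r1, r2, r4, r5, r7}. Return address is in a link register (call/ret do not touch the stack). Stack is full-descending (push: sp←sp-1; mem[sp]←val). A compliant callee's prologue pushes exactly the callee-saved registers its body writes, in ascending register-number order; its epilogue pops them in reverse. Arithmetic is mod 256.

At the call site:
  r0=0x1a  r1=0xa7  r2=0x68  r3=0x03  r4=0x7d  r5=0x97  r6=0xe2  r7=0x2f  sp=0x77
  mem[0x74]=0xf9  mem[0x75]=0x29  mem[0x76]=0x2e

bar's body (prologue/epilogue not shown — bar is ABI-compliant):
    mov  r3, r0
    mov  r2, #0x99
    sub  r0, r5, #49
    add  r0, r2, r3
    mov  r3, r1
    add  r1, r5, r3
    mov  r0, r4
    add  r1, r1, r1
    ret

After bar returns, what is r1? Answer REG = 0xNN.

prologue: push r3 → mem[0x76]=0x03, sp=0x76
body[0] mov  r3, r0 → r3=0x1a
body[1] mov  r2, #0x99 → r2=0x99
body[2] sub  r0, r5, #49 → r0=0x66
body[3] add  r0, r2, r3 → r0=0xb3
body[4] mov  r3, r1 → r3=0xa7
body[5] add  r1, r5, r3 → r1=0x3e
body[6] mov  r0, r4 → r0=0x7d
body[7] add  r1, r1, r1 → r1=0x7c
epilogue: pop r3=0x03, sp=0x77
r1 is caller-saved → body value

REG = 0x7c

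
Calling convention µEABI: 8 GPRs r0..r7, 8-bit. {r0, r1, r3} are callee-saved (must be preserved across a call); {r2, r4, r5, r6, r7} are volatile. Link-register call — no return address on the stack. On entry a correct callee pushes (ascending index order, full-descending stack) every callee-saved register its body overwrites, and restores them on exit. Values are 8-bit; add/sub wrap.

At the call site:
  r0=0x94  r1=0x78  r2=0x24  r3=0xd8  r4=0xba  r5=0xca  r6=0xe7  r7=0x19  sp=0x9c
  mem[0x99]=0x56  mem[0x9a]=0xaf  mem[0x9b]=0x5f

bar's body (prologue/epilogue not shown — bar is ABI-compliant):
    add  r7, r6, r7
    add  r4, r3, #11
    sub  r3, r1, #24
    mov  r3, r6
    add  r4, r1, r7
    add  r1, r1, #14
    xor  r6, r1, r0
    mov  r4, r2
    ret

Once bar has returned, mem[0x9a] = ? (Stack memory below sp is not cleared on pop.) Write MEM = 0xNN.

prologue: push r1 -> mem[0x9b]=0x78, sp=0x9b
prologue: push r3 -> mem[0x9a]=0xd8, sp=0x9a
body[0] add  r7, r6, r7 -> r7=0x00
body[1] add  r4, r3, #11 -> r4=0xe3
body[2] sub  r3, r1, #24 -> r3=0x60
body[3] mov  r3, r6 -> r3=0xe7
body[4] add  r4, r1, r7 -> r4=0x78
body[5] add  r1, r1, #14 -> r1=0x86
body[6] xor  r6, r1, r0 -> r6=0x12
body[7] mov  r4, r2 -> r4=0x24
epilogue: pop r3=0xd8, sp=0x9b
epilogue: pop r1=0x78, sp=0x9c
prologue pushed ['r1', 'r3'] at ['0x9b', '0x9a']

MEM = 0xd8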